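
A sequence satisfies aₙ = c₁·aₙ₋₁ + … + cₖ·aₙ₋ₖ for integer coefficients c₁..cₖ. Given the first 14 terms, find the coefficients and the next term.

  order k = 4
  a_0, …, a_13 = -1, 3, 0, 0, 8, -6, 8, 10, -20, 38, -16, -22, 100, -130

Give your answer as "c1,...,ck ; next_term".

0,1,2,-2 ; 88

  a_4 = 0·0 + 1·0 + 2·3 + -2·-1 = 8
  a_5 = 0·8 + 1·0 + 2·0 + -2·3 = -6
  a_6 = 0·-6 + 1·8 + 2·0 + -2·0 = 8
  a_7 = 0·8 + 1·-6 + 2·8 + -2·0 = 10
  a_8 = 0·10 + 1·8 + 2·-6 + -2·8 = -20
  a_9 = 0·-20 + 1·10 + 2·8 + -2·-6 = 38
  a_10 = 0·38 + 1·-20 + 2·10 + -2·8 = -16
  a_11 = 0·-16 + 1·38 + 2·-20 + -2·10 = -22
  a_12 = 0·-22 + 1·-16 + 2·38 + -2·-20 = 100
  a_13 = 0·100 + 1·-22 + 2·-16 + -2·38 = -130
  a_14 = 0·-130 + 1·100 + 2·-22 + -2·-16 = 88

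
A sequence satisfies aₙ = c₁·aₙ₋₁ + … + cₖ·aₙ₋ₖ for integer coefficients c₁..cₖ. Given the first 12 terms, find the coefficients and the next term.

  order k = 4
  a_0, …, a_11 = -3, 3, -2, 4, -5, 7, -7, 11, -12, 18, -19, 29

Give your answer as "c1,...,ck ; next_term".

0,1,0,1 ; -31

  a_4 = 0·4 + 1·-2 + 0·3 + 1·-3 = -5
  a_5 = 0·-5 + 1·4 + 0·-2 + 1·3 = 7
  a_6 = 0·7 + 1·-5 + 0·4 + 1·-2 = -7
  a_7 = 0·-7 + 1·7 + 0·-5 + 1·4 = 11
  a_8 = 0·11 + 1·-7 + 0·7 + 1·-5 = -12
  a_9 = 0·-12 + 1·11 + 0·-7 + 1·7 = 18
  a_10 = 0·18 + 1·-12 + 0·11 + 1·-7 = -19
  a_11 = 0·-19 + 1·18 + 0·-12 + 1·11 = 29
  a_12 = 0·29 + 1·-19 + 0·18 + 1·-12 = -31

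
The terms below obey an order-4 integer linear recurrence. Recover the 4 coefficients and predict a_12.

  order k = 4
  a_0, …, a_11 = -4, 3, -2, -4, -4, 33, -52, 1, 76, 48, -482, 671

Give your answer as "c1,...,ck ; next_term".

-2,-3,-2,3 ; 236

  a_4 = -2·-4 + -3·-2 + -2·3 + 3·-4 = -4
  a_5 = -2·-4 + -3·-4 + -2·-2 + 3·3 = 33
  a_6 = -2·33 + -3·-4 + -2·-4 + 3·-2 = -52
  a_7 = -2·-52 + -3·33 + -2·-4 + 3·-4 = 1
  a_8 = -2·1 + -3·-52 + -2·33 + 3·-4 = 76
  a_9 = -2·76 + -3·1 + -2·-52 + 3·33 = 48
  a_10 = -2·48 + -3·76 + -2·1 + 3·-52 = -482
  a_11 = -2·-482 + -3·48 + -2·76 + 3·1 = 671
  a_12 = -2·671 + -3·-482 + -2·48 + 3·76 = 236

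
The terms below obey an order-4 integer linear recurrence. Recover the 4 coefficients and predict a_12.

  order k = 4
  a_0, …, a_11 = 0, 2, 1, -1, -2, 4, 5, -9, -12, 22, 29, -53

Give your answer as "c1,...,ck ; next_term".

0,-2,0,1 ; -70

  a_4 = 0·-1 + -2·1 + 0·2 + 1·0 = -2
  a_5 = 0·-2 + -2·-1 + 0·1 + 1·2 = 4
  a_6 = 0·4 + -2·-2 + 0·-1 + 1·1 = 5
  a_7 = 0·5 + -2·4 + 0·-2 + 1·-1 = -9
  a_8 = 0·-9 + -2·5 + 0·4 + 1·-2 = -12
  a_9 = 0·-12 + -2·-9 + 0·5 + 1·4 = 22
  a_10 = 0·22 + -2·-12 + 0·-9 + 1·5 = 29
  a_11 = 0·29 + -2·22 + 0·-12 + 1·-9 = -53
  a_12 = 0·-53 + -2·29 + 0·22 + 1·-12 = -70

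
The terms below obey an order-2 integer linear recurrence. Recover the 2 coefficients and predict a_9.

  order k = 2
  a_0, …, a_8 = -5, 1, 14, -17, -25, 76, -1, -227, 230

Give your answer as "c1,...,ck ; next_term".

  a_2 = -1·1 + -3·-5 = 14
  a_3 = -1·14 + -3·1 = -17
  a_4 = -1·-17 + -3·14 = -25
  a_5 = -1·-25 + -3·-17 = 76
  a_6 = -1·76 + -3·-25 = -1
  a_7 = -1·-1 + -3·76 = -227
  a_8 = -1·-227 + -3·-1 = 230
  a_9 = -1·230 + -3·-227 = 451

-1,-3 ; 451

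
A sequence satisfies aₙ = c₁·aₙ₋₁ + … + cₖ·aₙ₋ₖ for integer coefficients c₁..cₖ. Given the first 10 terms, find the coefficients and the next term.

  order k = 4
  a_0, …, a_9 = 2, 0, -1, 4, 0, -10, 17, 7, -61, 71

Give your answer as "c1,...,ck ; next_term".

  a_4 = -1·4 + -2·-1 + 2·0 + 1·2 = 0
  a_5 = -1·0 + -2·4 + 2·-1 + 1·0 = -10
  a_6 = -1·-10 + -2·0 + 2·4 + 1·-1 = 17
  a_7 = -1·17 + -2·-10 + 2·0 + 1·4 = 7
  a_8 = -1·7 + -2·17 + 2·-10 + 1·0 = -61
  a_9 = -1·-61 + -2·7 + 2·17 + 1·-10 = 71
  a_10 = -1·71 + -2·-61 + 2·7 + 1·17 = 82

-1,-2,2,1 ; 82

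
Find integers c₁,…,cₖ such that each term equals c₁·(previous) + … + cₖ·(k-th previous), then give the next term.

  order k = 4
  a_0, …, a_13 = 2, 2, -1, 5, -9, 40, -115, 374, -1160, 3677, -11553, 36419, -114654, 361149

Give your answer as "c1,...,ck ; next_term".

-2,3,-1,3 ; -1137338

  a_4 = -2·5 + 3·-1 + -1·2 + 3·2 = -9
  a_5 = -2·-9 + 3·5 + -1·-1 + 3·2 = 40
  a_6 = -2·40 + 3·-9 + -1·5 + 3·-1 = -115
  a_7 = -2·-115 + 3·40 + -1·-9 + 3·5 = 374
  a_8 = -2·374 + 3·-115 + -1·40 + 3·-9 = -1160
  a_9 = -2·-1160 + 3·374 + -1·-115 + 3·40 = 3677
  a_10 = -2·3677 + 3·-1160 + -1·374 + 3·-115 = -11553
  a_11 = -2·-11553 + 3·3677 + -1·-1160 + 3·374 = 36419
  a_12 = -2·36419 + 3·-11553 + -1·3677 + 3·-1160 = -114654
  a_13 = -2·-114654 + 3·36419 + -1·-11553 + 3·3677 = 361149
  a_14 = -2·361149 + 3·-114654 + -1·36419 + 3·-11553 = -1137338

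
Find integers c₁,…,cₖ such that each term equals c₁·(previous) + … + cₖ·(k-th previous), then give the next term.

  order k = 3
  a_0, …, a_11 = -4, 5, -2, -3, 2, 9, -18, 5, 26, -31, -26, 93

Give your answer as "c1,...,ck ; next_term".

-2,-3,-2 ; -46

  a_3 = -2·-2 + -3·5 + -2·-4 = -3
  a_4 = -2·-3 + -3·-2 + -2·5 = 2
  a_5 = -2·2 + -3·-3 + -2·-2 = 9
  a_6 = -2·9 + -3·2 + -2·-3 = -18
  a_7 = -2·-18 + -3·9 + -2·2 = 5
  a_8 = -2·5 + -3·-18 + -2·9 = 26
  a_9 = -2·26 + -3·5 + -2·-18 = -31
  a_10 = -2·-31 + -3·26 + -2·5 = -26
  a_11 = -2·-26 + -3·-31 + -2·26 = 93
  a_12 = -2·93 + -3·-26 + -2·-31 = -46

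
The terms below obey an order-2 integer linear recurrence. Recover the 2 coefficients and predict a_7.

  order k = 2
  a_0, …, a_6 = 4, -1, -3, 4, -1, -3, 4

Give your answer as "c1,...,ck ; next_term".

  a_2 = -1·-1 + -1·4 = -3
  a_3 = -1·-3 + -1·-1 = 4
  a_4 = -1·4 + -1·-3 = -1
  a_5 = -1·-1 + -1·4 = -3
  a_6 = -1·-3 + -1·-1 = 4
  a_7 = -1·4 + -1·-3 = -1

-1,-1 ; -1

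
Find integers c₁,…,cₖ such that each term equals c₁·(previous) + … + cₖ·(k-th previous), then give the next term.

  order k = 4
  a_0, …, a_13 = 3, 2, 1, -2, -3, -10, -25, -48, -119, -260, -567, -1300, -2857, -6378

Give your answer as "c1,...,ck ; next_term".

1,2,3,-3 ; -14291

  a_4 = 1·-2 + 2·1 + 3·2 + -3·3 = -3
  a_5 = 1·-3 + 2·-2 + 3·1 + -3·2 = -10
  a_6 = 1·-10 + 2·-3 + 3·-2 + -3·1 = -25
  a_7 = 1·-25 + 2·-10 + 3·-3 + -3·-2 = -48
  a_8 = 1·-48 + 2·-25 + 3·-10 + -3·-3 = -119
  a_9 = 1·-119 + 2·-48 + 3·-25 + -3·-10 = -260
  a_10 = 1·-260 + 2·-119 + 3·-48 + -3·-25 = -567
  a_11 = 1·-567 + 2·-260 + 3·-119 + -3·-48 = -1300
  a_12 = 1·-1300 + 2·-567 + 3·-260 + -3·-119 = -2857
  a_13 = 1·-2857 + 2·-1300 + 3·-567 + -3·-260 = -6378
  a_14 = 1·-6378 + 2·-2857 + 3·-1300 + -3·-567 = -14291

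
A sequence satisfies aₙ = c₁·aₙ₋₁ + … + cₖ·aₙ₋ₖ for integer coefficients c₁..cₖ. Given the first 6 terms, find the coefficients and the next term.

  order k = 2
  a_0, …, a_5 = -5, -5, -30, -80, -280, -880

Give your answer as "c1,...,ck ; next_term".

  a_2 = 2·-5 + 4·-5 = -30
  a_3 = 2·-30 + 4·-5 = -80
  a_4 = 2·-80 + 4·-30 = -280
  a_5 = 2·-280 + 4·-80 = -880
  a_6 = 2·-880 + 4·-280 = -2880

2,4 ; -2880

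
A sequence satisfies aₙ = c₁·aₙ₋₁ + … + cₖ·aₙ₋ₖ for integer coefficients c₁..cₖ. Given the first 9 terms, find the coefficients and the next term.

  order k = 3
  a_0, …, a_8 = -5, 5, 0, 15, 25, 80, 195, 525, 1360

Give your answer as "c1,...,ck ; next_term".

  a_3 = 2·0 + 2·5 + -1·-5 = 15
  a_4 = 2·15 + 2·0 + -1·5 = 25
  a_5 = 2·25 + 2·15 + -1·0 = 80
  a_6 = 2·80 + 2·25 + -1·15 = 195
  a_7 = 2·195 + 2·80 + -1·25 = 525
  a_8 = 2·525 + 2·195 + -1·80 = 1360
  a_9 = 2·1360 + 2·525 + -1·195 = 3575

2,2,-1 ; 3575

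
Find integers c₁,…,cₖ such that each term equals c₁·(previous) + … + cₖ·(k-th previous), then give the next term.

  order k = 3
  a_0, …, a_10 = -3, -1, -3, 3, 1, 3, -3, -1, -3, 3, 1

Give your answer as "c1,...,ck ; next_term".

0,0,-1 ; 3

  a_3 = 0·-3 + 0·-1 + -1·-3 = 3
  a_4 = 0·3 + 0·-3 + -1·-1 = 1
  a_5 = 0·1 + 0·3 + -1·-3 = 3
  a_6 = 0·3 + 0·1 + -1·3 = -3
  a_7 = 0·-3 + 0·3 + -1·1 = -1
  a_8 = 0·-1 + 0·-3 + -1·3 = -3
  a_9 = 0·-3 + 0·-1 + -1·-3 = 3
  a_10 = 0·3 + 0·-3 + -1·-1 = 1
  a_11 = 0·1 + 0·3 + -1·-3 = 3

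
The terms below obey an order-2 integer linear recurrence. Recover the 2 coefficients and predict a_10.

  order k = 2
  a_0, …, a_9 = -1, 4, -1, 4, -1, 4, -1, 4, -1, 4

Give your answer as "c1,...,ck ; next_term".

  a_2 = 0·4 + 1·-1 = -1
  a_3 = 0·-1 + 1·4 = 4
  a_4 = 0·4 + 1·-1 = -1
  a_5 = 0·-1 + 1·4 = 4
  a_6 = 0·4 + 1·-1 = -1
  a_7 = 0·-1 + 1·4 = 4
  a_8 = 0·4 + 1·-1 = -1
  a_9 = 0·-1 + 1·4 = 4
  a_10 = 0·4 + 1·-1 = -1

0,1 ; -1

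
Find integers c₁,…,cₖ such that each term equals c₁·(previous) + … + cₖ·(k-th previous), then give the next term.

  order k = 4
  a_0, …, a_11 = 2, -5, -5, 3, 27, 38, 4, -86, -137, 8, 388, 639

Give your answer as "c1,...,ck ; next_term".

2,-2,-1,3 ; 83

  a_4 = 2·3 + -2·-5 + -1·-5 + 3·2 = 27
  a_5 = 2·27 + -2·3 + -1·-5 + 3·-5 = 38
  a_6 = 2·38 + -2·27 + -1·3 + 3·-5 = 4
  a_7 = 2·4 + -2·38 + -1·27 + 3·3 = -86
  a_8 = 2·-86 + -2·4 + -1·38 + 3·27 = -137
  a_9 = 2·-137 + -2·-86 + -1·4 + 3·38 = 8
  a_10 = 2·8 + -2·-137 + -1·-86 + 3·4 = 388
  a_11 = 2·388 + -2·8 + -1·-137 + 3·-86 = 639
  a_12 = 2·639 + -2·388 + -1·8 + 3·-137 = 83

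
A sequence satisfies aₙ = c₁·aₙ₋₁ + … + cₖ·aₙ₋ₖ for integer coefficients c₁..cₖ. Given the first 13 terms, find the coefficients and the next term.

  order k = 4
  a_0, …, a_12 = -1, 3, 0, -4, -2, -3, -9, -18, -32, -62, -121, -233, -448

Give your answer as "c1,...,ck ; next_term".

1,1,1,1 ; -864

  a_4 = 1·-4 + 1·0 + 1·3 + 1·-1 = -2
  a_5 = 1·-2 + 1·-4 + 1·0 + 1·3 = -3
  a_6 = 1·-3 + 1·-2 + 1·-4 + 1·0 = -9
  a_7 = 1·-9 + 1·-3 + 1·-2 + 1·-4 = -18
  a_8 = 1·-18 + 1·-9 + 1·-3 + 1·-2 = -32
  a_9 = 1·-32 + 1·-18 + 1·-9 + 1·-3 = -62
  a_10 = 1·-62 + 1·-32 + 1·-18 + 1·-9 = -121
  a_11 = 1·-121 + 1·-62 + 1·-32 + 1·-18 = -233
  a_12 = 1·-233 + 1·-121 + 1·-62 + 1·-32 = -448
  a_13 = 1·-448 + 1·-233 + 1·-121 + 1·-62 = -864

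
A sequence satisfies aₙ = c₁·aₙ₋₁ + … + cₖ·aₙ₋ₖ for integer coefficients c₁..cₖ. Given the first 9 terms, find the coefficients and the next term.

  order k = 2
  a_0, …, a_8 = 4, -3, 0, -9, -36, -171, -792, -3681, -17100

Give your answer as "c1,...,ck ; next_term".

  a_2 = 4·-3 + 3·4 = 0
  a_3 = 4·0 + 3·-3 = -9
  a_4 = 4·-9 + 3·0 = -36
  a_5 = 4·-36 + 3·-9 = -171
  a_6 = 4·-171 + 3·-36 = -792
  a_7 = 4·-792 + 3·-171 = -3681
  a_8 = 4·-3681 + 3·-792 = -17100
  a_9 = 4·-17100 + 3·-3681 = -79443

4,3 ; -79443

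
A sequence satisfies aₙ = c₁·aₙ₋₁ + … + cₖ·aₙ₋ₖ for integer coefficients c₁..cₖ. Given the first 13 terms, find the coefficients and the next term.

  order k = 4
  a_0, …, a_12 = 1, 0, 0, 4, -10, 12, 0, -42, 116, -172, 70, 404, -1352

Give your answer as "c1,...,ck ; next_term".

-2,-2,1,-2 ; 2310

  a_4 = -2·4 + -2·0 + 1·0 + -2·1 = -10
  a_5 = -2·-10 + -2·4 + 1·0 + -2·0 = 12
  a_6 = -2·12 + -2·-10 + 1·4 + -2·0 = 0
  a_7 = -2·0 + -2·12 + 1·-10 + -2·4 = -42
  a_8 = -2·-42 + -2·0 + 1·12 + -2·-10 = 116
  a_9 = -2·116 + -2·-42 + 1·0 + -2·12 = -172
  a_10 = -2·-172 + -2·116 + 1·-42 + -2·0 = 70
  a_11 = -2·70 + -2·-172 + 1·116 + -2·-42 = 404
  a_12 = -2·404 + -2·70 + 1·-172 + -2·116 = -1352
  a_13 = -2·-1352 + -2·404 + 1·70 + -2·-172 = 2310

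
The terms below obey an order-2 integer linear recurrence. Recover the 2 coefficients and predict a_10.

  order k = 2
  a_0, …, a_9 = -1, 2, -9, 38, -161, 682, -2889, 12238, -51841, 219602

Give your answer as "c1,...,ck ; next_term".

  a_2 = -4·2 + 1·-1 = -9
  a_3 = -4·-9 + 1·2 = 38
  a_4 = -4·38 + 1·-9 = -161
  a_5 = -4·-161 + 1·38 = 682
  a_6 = -4·682 + 1·-161 = -2889
  a_7 = -4·-2889 + 1·682 = 12238
  a_8 = -4·12238 + 1·-2889 = -51841
  a_9 = -4·-51841 + 1·12238 = 219602
  a_10 = -4·219602 + 1·-51841 = -930249

-4,1 ; -930249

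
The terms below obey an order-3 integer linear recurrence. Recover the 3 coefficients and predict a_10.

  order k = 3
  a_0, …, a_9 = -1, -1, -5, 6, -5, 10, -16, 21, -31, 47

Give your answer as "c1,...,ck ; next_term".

-1,0,-1 ; -68

  a_3 = -1·-5 + 0·-1 + -1·-1 = 6
  a_4 = -1·6 + 0·-5 + -1·-1 = -5
  a_5 = -1·-5 + 0·6 + -1·-5 = 10
  a_6 = -1·10 + 0·-5 + -1·6 = -16
  a_7 = -1·-16 + 0·10 + -1·-5 = 21
  a_8 = -1·21 + 0·-16 + -1·10 = -31
  a_9 = -1·-31 + 0·21 + -1·-16 = 47
  a_10 = -1·47 + 0·-31 + -1·21 = -68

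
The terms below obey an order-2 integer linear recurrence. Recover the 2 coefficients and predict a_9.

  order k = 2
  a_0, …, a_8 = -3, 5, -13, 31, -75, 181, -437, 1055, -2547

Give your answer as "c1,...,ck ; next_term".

-2,1 ; 6149

  a_2 = -2·5 + 1·-3 = -13
  a_3 = -2·-13 + 1·5 = 31
  a_4 = -2·31 + 1·-13 = -75
  a_5 = -2·-75 + 1·31 = 181
  a_6 = -2·181 + 1·-75 = -437
  a_7 = -2·-437 + 1·181 = 1055
  a_8 = -2·1055 + 1·-437 = -2547
  a_9 = -2·-2547 + 1·1055 = 6149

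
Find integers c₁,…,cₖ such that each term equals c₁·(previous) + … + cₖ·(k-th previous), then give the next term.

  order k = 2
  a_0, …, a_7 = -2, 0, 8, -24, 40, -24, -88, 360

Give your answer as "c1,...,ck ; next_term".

-3,-4 ; -728

  a_2 = -3·0 + -4·-2 = 8
  a_3 = -3·8 + -4·0 = -24
  a_4 = -3·-24 + -4·8 = 40
  a_5 = -3·40 + -4·-24 = -24
  a_6 = -3·-24 + -4·40 = -88
  a_7 = -3·-88 + -4·-24 = 360
  a_8 = -3·360 + -4·-88 = -728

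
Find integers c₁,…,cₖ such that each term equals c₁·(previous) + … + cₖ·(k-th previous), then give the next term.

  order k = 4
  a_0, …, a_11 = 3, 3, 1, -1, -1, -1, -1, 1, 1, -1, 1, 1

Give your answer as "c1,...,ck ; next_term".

0,-1,1,-1 ; -3

  a_4 = 0·-1 + -1·1 + 1·3 + -1·3 = -1
  a_5 = 0·-1 + -1·-1 + 1·1 + -1·3 = -1
  a_6 = 0·-1 + -1·-1 + 1·-1 + -1·1 = -1
  a_7 = 0·-1 + -1·-1 + 1·-1 + -1·-1 = 1
  a_8 = 0·1 + -1·-1 + 1·-1 + -1·-1 = 1
  a_9 = 0·1 + -1·1 + 1·-1 + -1·-1 = -1
  a_10 = 0·-1 + -1·1 + 1·1 + -1·-1 = 1
  a_11 = 0·1 + -1·-1 + 1·1 + -1·1 = 1
  a_12 = 0·1 + -1·1 + 1·-1 + -1·1 = -3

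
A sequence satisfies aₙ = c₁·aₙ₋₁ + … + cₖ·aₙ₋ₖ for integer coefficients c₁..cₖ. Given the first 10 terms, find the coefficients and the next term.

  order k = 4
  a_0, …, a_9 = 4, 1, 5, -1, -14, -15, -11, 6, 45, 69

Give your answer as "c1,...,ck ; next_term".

1,-1,0,-2 ; 46

  a_4 = 1·-1 + -1·5 + 0·1 + -2·4 = -14
  a_5 = 1·-14 + -1·-1 + 0·5 + -2·1 = -15
  a_6 = 1·-15 + -1·-14 + 0·-1 + -2·5 = -11
  a_7 = 1·-11 + -1·-15 + 0·-14 + -2·-1 = 6
  a_8 = 1·6 + -1·-11 + 0·-15 + -2·-14 = 45
  a_9 = 1·45 + -1·6 + 0·-11 + -2·-15 = 69
  a_10 = 1·69 + -1·45 + 0·6 + -2·-11 = 46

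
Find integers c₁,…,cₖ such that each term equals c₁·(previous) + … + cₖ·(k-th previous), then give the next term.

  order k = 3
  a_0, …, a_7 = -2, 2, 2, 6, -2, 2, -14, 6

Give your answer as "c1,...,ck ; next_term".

  a_3 = 0·2 + 1·2 + -2·-2 = 6
  a_4 = 0·6 + 1·2 + -2·2 = -2
  a_5 = 0·-2 + 1·6 + -2·2 = 2
  a_6 = 0·2 + 1·-2 + -2·6 = -14
  a_7 = 0·-14 + 1·2 + -2·-2 = 6
  a_8 = 0·6 + 1·-14 + -2·2 = -18

0,1,-2 ; -18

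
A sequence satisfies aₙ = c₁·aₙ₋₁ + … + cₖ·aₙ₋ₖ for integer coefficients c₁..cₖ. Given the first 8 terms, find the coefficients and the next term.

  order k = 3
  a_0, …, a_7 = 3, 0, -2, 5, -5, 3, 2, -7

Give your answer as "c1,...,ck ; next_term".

  a_3 = -1·-2 + 0·0 + 1·3 = 5
  a_4 = -1·5 + 0·-2 + 1·0 = -5
  a_5 = -1·-5 + 0·5 + 1·-2 = 3
  a_6 = -1·3 + 0·-5 + 1·5 = 2
  a_7 = -1·2 + 0·3 + 1·-5 = -7
  a_8 = -1·-7 + 0·2 + 1·3 = 10

-1,0,1 ; 10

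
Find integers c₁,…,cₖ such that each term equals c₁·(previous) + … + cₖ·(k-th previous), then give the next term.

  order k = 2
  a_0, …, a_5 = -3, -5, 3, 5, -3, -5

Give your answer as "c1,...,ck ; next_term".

0,-1 ; 3

  a_2 = 0·-5 + -1·-3 = 3
  a_3 = 0·3 + -1·-5 = 5
  a_4 = 0·5 + -1·3 = -3
  a_5 = 0·-3 + -1·5 = -5
  a_6 = 0·-5 + -1·-3 = 3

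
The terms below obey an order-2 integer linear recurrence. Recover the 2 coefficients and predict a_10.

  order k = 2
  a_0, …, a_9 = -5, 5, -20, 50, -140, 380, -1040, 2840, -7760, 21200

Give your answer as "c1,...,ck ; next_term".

  a_2 = -2·5 + 2·-5 = -20
  a_3 = -2·-20 + 2·5 = 50
  a_4 = -2·50 + 2·-20 = -140
  a_5 = -2·-140 + 2·50 = 380
  a_6 = -2·380 + 2·-140 = -1040
  a_7 = -2·-1040 + 2·380 = 2840
  a_8 = -2·2840 + 2·-1040 = -7760
  a_9 = -2·-7760 + 2·2840 = 21200
  a_10 = -2·21200 + 2·-7760 = -57920

-2,2 ; -57920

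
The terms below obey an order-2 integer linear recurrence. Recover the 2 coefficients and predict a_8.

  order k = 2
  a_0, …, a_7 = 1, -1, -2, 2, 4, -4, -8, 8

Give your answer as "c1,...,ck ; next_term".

0,-2 ; 16

  a_2 = 0·-1 + -2·1 = -2
  a_3 = 0·-2 + -2·-1 = 2
  a_4 = 0·2 + -2·-2 = 4
  a_5 = 0·4 + -2·2 = -4
  a_6 = 0·-4 + -2·4 = -8
  a_7 = 0·-8 + -2·-4 = 8
  a_8 = 0·8 + -2·-8 = 16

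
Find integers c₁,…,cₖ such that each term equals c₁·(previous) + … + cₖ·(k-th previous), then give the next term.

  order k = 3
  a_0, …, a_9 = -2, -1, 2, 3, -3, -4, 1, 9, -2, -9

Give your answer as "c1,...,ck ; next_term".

  a_3 = -1·2 + -1·-1 + -2·-2 = 3
  a_4 = -1·3 + -1·2 + -2·-1 = -3
  a_5 = -1·-3 + -1·3 + -2·2 = -4
  a_6 = -1·-4 + -1·-3 + -2·3 = 1
  a_7 = -1·1 + -1·-4 + -2·-3 = 9
  a_8 = -1·9 + -1·1 + -2·-4 = -2
  a_9 = -1·-2 + -1·9 + -2·1 = -9
  a_10 = -1·-9 + -1·-2 + -2·9 = -7

-1,-1,-2 ; -7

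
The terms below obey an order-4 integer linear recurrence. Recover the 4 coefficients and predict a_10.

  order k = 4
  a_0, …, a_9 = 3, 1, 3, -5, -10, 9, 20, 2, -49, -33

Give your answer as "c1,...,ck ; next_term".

  a_4 = -1·-5 + -2·3 + -3·1 + -2·3 = -10
  a_5 = -1·-10 + -2·-5 + -3·3 + -2·1 = 9
  a_6 = -1·9 + -2·-10 + -3·-5 + -2·3 = 20
  a_7 = -1·20 + -2·9 + -3·-10 + -2·-5 = 2
  a_8 = -1·2 + -2·20 + -3·9 + -2·-10 = -49
  a_9 = -1·-49 + -2·2 + -3·20 + -2·9 = -33
  a_10 = -1·-33 + -2·-49 + -3·2 + -2·20 = 85

-1,-2,-3,-2 ; 85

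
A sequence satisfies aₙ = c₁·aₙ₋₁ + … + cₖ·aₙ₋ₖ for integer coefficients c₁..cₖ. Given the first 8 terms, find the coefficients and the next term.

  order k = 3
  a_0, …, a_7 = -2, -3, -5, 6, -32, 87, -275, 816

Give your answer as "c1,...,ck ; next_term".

-3,1,3 ; -2462

  a_3 = -3·-5 + 1·-3 + 3·-2 = 6
  a_4 = -3·6 + 1·-5 + 3·-3 = -32
  a_5 = -3·-32 + 1·6 + 3·-5 = 87
  a_6 = -3·87 + 1·-32 + 3·6 = -275
  a_7 = -3·-275 + 1·87 + 3·-32 = 816
  a_8 = -3·816 + 1·-275 + 3·87 = -2462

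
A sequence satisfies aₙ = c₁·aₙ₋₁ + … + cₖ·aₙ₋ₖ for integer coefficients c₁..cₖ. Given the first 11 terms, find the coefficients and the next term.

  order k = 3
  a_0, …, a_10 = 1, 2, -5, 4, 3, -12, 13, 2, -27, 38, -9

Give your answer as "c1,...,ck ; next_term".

  a_3 = -1·-5 + -1·2 + 1·1 = 4
  a_4 = -1·4 + -1·-5 + 1·2 = 3
  a_5 = -1·3 + -1·4 + 1·-5 = -12
  a_6 = -1·-12 + -1·3 + 1·4 = 13
  a_7 = -1·13 + -1·-12 + 1·3 = 2
  a_8 = -1·2 + -1·13 + 1·-12 = -27
  a_9 = -1·-27 + -1·2 + 1·13 = 38
  a_10 = -1·38 + -1·-27 + 1·2 = -9
  a_11 = -1·-9 + -1·38 + 1·-27 = -56

-1,-1,1 ; -56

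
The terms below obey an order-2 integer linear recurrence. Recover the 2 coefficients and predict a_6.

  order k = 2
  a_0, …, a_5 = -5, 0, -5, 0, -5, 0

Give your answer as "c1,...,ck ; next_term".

  a_2 = 0·0 + 1·-5 = -5
  a_3 = 0·-5 + 1·0 = 0
  a_4 = 0·0 + 1·-5 = -5
  a_5 = 0·-5 + 1·0 = 0
  a_6 = 0·0 + 1·-5 = -5

0,1 ; -5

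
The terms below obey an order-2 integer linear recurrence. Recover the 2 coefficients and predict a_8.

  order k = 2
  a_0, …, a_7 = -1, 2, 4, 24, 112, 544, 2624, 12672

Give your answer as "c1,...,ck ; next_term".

4,4 ; 61184

  a_2 = 4·2 + 4·-1 = 4
  a_3 = 4·4 + 4·2 = 24
  a_4 = 4·24 + 4·4 = 112
  a_5 = 4·112 + 4·24 = 544
  a_6 = 4·544 + 4·112 = 2624
  a_7 = 4·2624 + 4·544 = 12672
  a_8 = 4·12672 + 4·2624 = 61184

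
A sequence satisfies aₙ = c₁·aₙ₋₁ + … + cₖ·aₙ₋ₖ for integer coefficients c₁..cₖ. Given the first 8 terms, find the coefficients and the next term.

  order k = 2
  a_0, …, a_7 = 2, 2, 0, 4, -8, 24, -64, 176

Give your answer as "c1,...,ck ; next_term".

-2,2 ; -480

  a_2 = -2·2 + 2·2 = 0
  a_3 = -2·0 + 2·2 = 4
  a_4 = -2·4 + 2·0 = -8
  a_5 = -2·-8 + 2·4 = 24
  a_6 = -2·24 + 2·-8 = -64
  a_7 = -2·-64 + 2·24 = 176
  a_8 = -2·176 + 2·-64 = -480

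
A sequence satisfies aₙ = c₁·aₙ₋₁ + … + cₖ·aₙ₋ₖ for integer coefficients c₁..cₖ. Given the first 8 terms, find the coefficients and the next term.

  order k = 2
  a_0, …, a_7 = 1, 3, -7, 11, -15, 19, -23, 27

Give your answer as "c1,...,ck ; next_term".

  a_2 = -2·3 + -1·1 = -7
  a_3 = -2·-7 + -1·3 = 11
  a_4 = -2·11 + -1·-7 = -15
  a_5 = -2·-15 + -1·11 = 19
  a_6 = -2·19 + -1·-15 = -23
  a_7 = -2·-23 + -1·19 = 27
  a_8 = -2·27 + -1·-23 = -31

-2,-1 ; -31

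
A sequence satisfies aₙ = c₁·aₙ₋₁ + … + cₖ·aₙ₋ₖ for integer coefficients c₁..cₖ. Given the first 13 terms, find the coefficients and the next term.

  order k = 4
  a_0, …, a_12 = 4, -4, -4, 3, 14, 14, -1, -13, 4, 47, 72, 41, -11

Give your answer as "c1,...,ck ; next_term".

2,-2,1,1 ; 15

  a_4 = 2·3 + -2·-4 + 1·-4 + 1·4 = 14
  a_5 = 2·14 + -2·3 + 1·-4 + 1·-4 = 14
  a_6 = 2·14 + -2·14 + 1·3 + 1·-4 = -1
  a_7 = 2·-1 + -2·14 + 1·14 + 1·3 = -13
  a_8 = 2·-13 + -2·-1 + 1·14 + 1·14 = 4
  a_9 = 2·4 + -2·-13 + 1·-1 + 1·14 = 47
  a_10 = 2·47 + -2·4 + 1·-13 + 1·-1 = 72
  a_11 = 2·72 + -2·47 + 1·4 + 1·-13 = 41
  a_12 = 2·41 + -2·72 + 1·47 + 1·4 = -11
  a_13 = 2·-11 + -2·41 + 1·72 + 1·47 = 15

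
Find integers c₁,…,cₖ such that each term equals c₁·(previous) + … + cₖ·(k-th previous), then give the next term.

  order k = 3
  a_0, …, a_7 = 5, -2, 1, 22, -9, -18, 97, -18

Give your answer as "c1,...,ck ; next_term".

  a_3 = 0·1 + -1·-2 + 4·5 = 22
  a_4 = 0·22 + -1·1 + 4·-2 = -9
  a_5 = 0·-9 + -1·22 + 4·1 = -18
  a_6 = 0·-18 + -1·-9 + 4·22 = 97
  a_7 = 0·97 + -1·-18 + 4·-9 = -18
  a_8 = 0·-18 + -1·97 + 4·-18 = -169

0,-1,4 ; -169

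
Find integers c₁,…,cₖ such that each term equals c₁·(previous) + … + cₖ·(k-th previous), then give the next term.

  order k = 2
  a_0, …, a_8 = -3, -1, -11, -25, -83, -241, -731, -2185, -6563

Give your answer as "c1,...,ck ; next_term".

2,3 ; -19681

  a_2 = 2·-1 + 3·-3 = -11
  a_3 = 2·-11 + 3·-1 = -25
  a_4 = 2·-25 + 3·-11 = -83
  a_5 = 2·-83 + 3·-25 = -241
  a_6 = 2·-241 + 3·-83 = -731
  a_7 = 2·-731 + 3·-241 = -2185
  a_8 = 2·-2185 + 3·-731 = -6563
  a_9 = 2·-6563 + 3·-2185 = -19681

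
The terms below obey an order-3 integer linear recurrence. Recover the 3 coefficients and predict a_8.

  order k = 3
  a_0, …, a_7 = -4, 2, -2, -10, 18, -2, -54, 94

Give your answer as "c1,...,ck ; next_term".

-1,-2,2 ; 10

  a_3 = -1·-2 + -2·2 + 2·-4 = -10
  a_4 = -1·-10 + -2·-2 + 2·2 = 18
  a_5 = -1·18 + -2·-10 + 2·-2 = -2
  a_6 = -1·-2 + -2·18 + 2·-10 = -54
  a_7 = -1·-54 + -2·-2 + 2·18 = 94
  a_8 = -1·94 + -2·-54 + 2·-2 = 10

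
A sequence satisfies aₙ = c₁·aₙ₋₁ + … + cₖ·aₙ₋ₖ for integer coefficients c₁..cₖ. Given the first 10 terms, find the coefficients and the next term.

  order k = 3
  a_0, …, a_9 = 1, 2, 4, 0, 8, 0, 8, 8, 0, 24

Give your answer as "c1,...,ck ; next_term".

-1,1,2 ; -8

  a_3 = -1·4 + 1·2 + 2·1 = 0
  a_4 = -1·0 + 1·4 + 2·2 = 8
  a_5 = -1·8 + 1·0 + 2·4 = 0
  a_6 = -1·0 + 1·8 + 2·0 = 8
  a_7 = -1·8 + 1·0 + 2·8 = 8
  a_8 = -1·8 + 1·8 + 2·0 = 0
  a_9 = -1·0 + 1·8 + 2·8 = 24
  a_10 = -1·24 + 1·0 + 2·8 = -8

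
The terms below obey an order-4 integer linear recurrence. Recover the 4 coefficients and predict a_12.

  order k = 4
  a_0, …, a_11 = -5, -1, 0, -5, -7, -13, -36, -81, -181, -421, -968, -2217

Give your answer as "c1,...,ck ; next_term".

2,0,2,-1 ; -5095

  a_4 = 2·-5 + 0·0 + 2·-1 + -1·-5 = -7
  a_5 = 2·-7 + 0·-5 + 2·0 + -1·-1 = -13
  a_6 = 2·-13 + 0·-7 + 2·-5 + -1·0 = -36
  a_7 = 2·-36 + 0·-13 + 2·-7 + -1·-5 = -81
  a_8 = 2·-81 + 0·-36 + 2·-13 + -1·-7 = -181
  a_9 = 2·-181 + 0·-81 + 2·-36 + -1·-13 = -421
  a_10 = 2·-421 + 0·-181 + 2·-81 + -1·-36 = -968
  a_11 = 2·-968 + 0·-421 + 2·-181 + -1·-81 = -2217
  a_12 = 2·-2217 + 0·-968 + 2·-421 + -1·-181 = -5095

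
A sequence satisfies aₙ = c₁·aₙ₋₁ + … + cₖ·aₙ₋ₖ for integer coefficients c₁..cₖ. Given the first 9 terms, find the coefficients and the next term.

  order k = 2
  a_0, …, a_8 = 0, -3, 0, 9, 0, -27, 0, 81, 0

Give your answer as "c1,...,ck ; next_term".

  a_2 = 0·-3 + -3·0 = 0
  a_3 = 0·0 + -3·-3 = 9
  a_4 = 0·9 + -3·0 = 0
  a_5 = 0·0 + -3·9 = -27
  a_6 = 0·-27 + -3·0 = 0
  a_7 = 0·0 + -3·-27 = 81
  a_8 = 0·81 + -3·0 = 0
  a_9 = 0·0 + -3·81 = -243

0,-3 ; -243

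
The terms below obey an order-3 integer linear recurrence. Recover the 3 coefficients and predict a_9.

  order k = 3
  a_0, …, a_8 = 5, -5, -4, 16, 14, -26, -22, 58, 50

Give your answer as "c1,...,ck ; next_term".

  a_3 = 1·-4 + -2·-5 + 2·5 = 16
  a_4 = 1·16 + -2·-4 + 2·-5 = 14
  a_5 = 1·14 + -2·16 + 2·-4 = -26
  a_6 = 1·-26 + -2·14 + 2·16 = -22
  a_7 = 1·-22 + -2·-26 + 2·14 = 58
  a_8 = 1·58 + -2·-22 + 2·-26 = 50
  a_9 = 1·50 + -2·58 + 2·-22 = -110

1,-2,2 ; -110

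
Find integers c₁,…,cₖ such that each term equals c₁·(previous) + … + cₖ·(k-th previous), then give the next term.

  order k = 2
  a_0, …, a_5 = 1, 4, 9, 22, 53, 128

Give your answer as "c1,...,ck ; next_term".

  a_2 = 2·4 + 1·1 = 9
  a_3 = 2·9 + 1·4 = 22
  a_4 = 2·22 + 1·9 = 53
  a_5 = 2·53 + 1·22 = 128
  a_6 = 2·128 + 1·53 = 309

2,1 ; 309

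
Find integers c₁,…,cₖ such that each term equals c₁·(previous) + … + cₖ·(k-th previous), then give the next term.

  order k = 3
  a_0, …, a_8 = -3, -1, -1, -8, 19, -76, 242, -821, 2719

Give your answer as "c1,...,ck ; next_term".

-3,2,3 ; -9073

  a_3 = -3·-1 + 2·-1 + 3·-3 = -8
  a_4 = -3·-8 + 2·-1 + 3·-1 = 19
  a_5 = -3·19 + 2·-8 + 3·-1 = -76
  a_6 = -3·-76 + 2·19 + 3·-8 = 242
  a_7 = -3·242 + 2·-76 + 3·19 = -821
  a_8 = -3·-821 + 2·242 + 3·-76 = 2719
  a_9 = -3·2719 + 2·-821 + 3·242 = -9073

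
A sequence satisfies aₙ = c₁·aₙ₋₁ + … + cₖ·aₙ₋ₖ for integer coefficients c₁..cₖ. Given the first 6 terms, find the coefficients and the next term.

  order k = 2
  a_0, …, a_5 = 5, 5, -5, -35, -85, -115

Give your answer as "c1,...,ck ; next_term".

  a_2 = 3·5 + -4·5 = -5
  a_3 = 3·-5 + -4·5 = -35
  a_4 = 3·-35 + -4·-5 = -85
  a_5 = 3·-85 + -4·-35 = -115
  a_6 = 3·-115 + -4·-85 = -5

3,-4 ; -5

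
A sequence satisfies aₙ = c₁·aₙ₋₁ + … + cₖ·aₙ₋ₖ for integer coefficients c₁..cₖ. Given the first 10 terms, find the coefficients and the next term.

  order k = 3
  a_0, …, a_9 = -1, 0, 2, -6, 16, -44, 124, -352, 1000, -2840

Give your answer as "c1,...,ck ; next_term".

  a_3 = -4·2 + -4·0 + -2·-1 = -6
  a_4 = -4·-6 + -4·2 + -2·0 = 16
  a_5 = -4·16 + -4·-6 + -2·2 = -44
  a_6 = -4·-44 + -4·16 + -2·-6 = 124
  a_7 = -4·124 + -4·-44 + -2·16 = -352
  a_8 = -4·-352 + -4·124 + -2·-44 = 1000
  a_9 = -4·1000 + -4·-352 + -2·124 = -2840
  a_10 = -4·-2840 + -4·1000 + -2·-352 = 8064

-4,-4,-2 ; 8064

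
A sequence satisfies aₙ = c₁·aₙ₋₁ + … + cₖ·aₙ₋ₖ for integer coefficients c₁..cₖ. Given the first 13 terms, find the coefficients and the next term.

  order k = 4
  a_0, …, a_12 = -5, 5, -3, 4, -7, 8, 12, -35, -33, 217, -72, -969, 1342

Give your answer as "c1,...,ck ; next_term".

-1,-4,1,4 ; 3330

  a_4 = -1·4 + -4·-3 + 1·5 + 4·-5 = -7
  a_5 = -1·-7 + -4·4 + 1·-3 + 4·5 = 8
  a_6 = -1·8 + -4·-7 + 1·4 + 4·-3 = 12
  a_7 = -1·12 + -4·8 + 1·-7 + 4·4 = -35
  a_8 = -1·-35 + -4·12 + 1·8 + 4·-7 = -33
  a_9 = -1·-33 + -4·-35 + 1·12 + 4·8 = 217
  a_10 = -1·217 + -4·-33 + 1·-35 + 4·12 = -72
  a_11 = -1·-72 + -4·217 + 1·-33 + 4·-35 = -969
  a_12 = -1·-969 + -4·-72 + 1·217 + 4·-33 = 1342
  a_13 = -1·1342 + -4·-969 + 1·-72 + 4·217 = 3330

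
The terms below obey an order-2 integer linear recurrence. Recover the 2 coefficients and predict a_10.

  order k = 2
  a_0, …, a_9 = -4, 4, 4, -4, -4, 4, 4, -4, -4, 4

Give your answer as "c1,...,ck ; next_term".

0,-1 ; 4

  a_2 = 0·4 + -1·-4 = 4
  a_3 = 0·4 + -1·4 = -4
  a_4 = 0·-4 + -1·4 = -4
  a_5 = 0·-4 + -1·-4 = 4
  a_6 = 0·4 + -1·-4 = 4
  a_7 = 0·4 + -1·4 = -4
  a_8 = 0·-4 + -1·4 = -4
  a_9 = 0·-4 + -1·-4 = 4
  a_10 = 0·4 + -1·-4 = 4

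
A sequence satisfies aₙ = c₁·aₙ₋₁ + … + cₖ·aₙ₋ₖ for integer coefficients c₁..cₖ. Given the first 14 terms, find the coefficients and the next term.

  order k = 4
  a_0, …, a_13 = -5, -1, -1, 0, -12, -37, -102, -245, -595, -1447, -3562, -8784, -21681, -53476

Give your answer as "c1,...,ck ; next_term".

  a_4 = 3·0 + -1·-1 + -2·-1 + 3·-5 = -12
  a_5 = 3·-12 + -1·0 + -2·-1 + 3·-1 = -37
  a_6 = 3·-37 + -1·-12 + -2·0 + 3·-1 = -102
  a_7 = 3·-102 + -1·-37 + -2·-12 + 3·0 = -245
  a_8 = 3·-245 + -1·-102 + -2·-37 + 3·-12 = -595
  a_9 = 3·-595 + -1·-245 + -2·-102 + 3·-37 = -1447
  a_10 = 3·-1447 + -1·-595 + -2·-245 + 3·-102 = -3562
  a_11 = 3·-3562 + -1·-1447 + -2·-595 + 3·-245 = -8784
  a_12 = 3·-8784 + -1·-3562 + -2·-1447 + 3·-595 = -21681
  a_13 = 3·-21681 + -1·-8784 + -2·-3562 + 3·-1447 = -53476
  a_14 = 3·-53476 + -1·-21681 + -2·-8784 + 3·-3562 = -131865

3,-1,-2,3 ; -131865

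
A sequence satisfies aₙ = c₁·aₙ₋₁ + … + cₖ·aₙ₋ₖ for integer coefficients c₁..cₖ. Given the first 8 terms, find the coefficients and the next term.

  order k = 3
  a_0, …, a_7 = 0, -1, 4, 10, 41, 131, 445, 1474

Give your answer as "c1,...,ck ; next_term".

3,2,-3 ; 4919

  a_3 = 3·4 + 2·-1 + -3·0 = 10
  a_4 = 3·10 + 2·4 + -3·-1 = 41
  a_5 = 3·41 + 2·10 + -3·4 = 131
  a_6 = 3·131 + 2·41 + -3·10 = 445
  a_7 = 3·445 + 2·131 + -3·41 = 1474
  a_8 = 3·1474 + 2·445 + -3·131 = 4919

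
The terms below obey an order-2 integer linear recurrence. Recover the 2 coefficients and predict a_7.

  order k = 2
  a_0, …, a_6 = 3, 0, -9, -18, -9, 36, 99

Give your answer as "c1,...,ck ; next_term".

  a_2 = 2·0 + -3·3 = -9
  a_3 = 2·-9 + -3·0 = -18
  a_4 = 2·-18 + -3·-9 = -9
  a_5 = 2·-9 + -3·-18 = 36
  a_6 = 2·36 + -3·-9 = 99
  a_7 = 2·99 + -3·36 = 90

2,-3 ; 90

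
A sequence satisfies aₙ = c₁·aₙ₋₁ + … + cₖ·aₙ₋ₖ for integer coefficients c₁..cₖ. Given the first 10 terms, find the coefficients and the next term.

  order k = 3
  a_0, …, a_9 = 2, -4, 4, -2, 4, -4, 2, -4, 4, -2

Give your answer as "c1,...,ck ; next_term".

  a_3 = 0·4 + 0·-4 + -1·2 = -2
  a_4 = 0·-2 + 0·4 + -1·-4 = 4
  a_5 = 0·4 + 0·-2 + -1·4 = -4
  a_6 = 0·-4 + 0·4 + -1·-2 = 2
  a_7 = 0·2 + 0·-4 + -1·4 = -4
  a_8 = 0·-4 + 0·2 + -1·-4 = 4
  a_9 = 0·4 + 0·-4 + -1·2 = -2
  a_10 = 0·-2 + 0·4 + -1·-4 = 4

0,0,-1 ; 4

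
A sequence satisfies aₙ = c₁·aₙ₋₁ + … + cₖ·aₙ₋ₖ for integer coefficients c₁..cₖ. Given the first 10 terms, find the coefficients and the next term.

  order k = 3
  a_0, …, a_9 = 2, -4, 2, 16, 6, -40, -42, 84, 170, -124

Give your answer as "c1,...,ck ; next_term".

  a_3 = 1·2 + -3·-4 + 1·2 = 16
  a_4 = 1·16 + -3·2 + 1·-4 = 6
  a_5 = 1·6 + -3·16 + 1·2 = -40
  a_6 = 1·-40 + -3·6 + 1·16 = -42
  a_7 = 1·-42 + -3·-40 + 1·6 = 84
  a_8 = 1·84 + -3·-42 + 1·-40 = 170
  a_9 = 1·170 + -3·84 + 1·-42 = -124
  a_10 = 1·-124 + -3·170 + 1·84 = -550

1,-3,1 ; -550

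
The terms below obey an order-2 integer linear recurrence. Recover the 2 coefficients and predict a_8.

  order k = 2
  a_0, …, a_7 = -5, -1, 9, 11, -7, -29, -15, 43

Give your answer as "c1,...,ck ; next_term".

  a_2 = 1·-1 + -2·-5 = 9
  a_3 = 1·9 + -2·-1 = 11
  a_4 = 1·11 + -2·9 = -7
  a_5 = 1·-7 + -2·11 = -29
  a_6 = 1·-29 + -2·-7 = -15
  a_7 = 1·-15 + -2·-29 = 43
  a_8 = 1·43 + -2·-15 = 73

1,-2 ; 73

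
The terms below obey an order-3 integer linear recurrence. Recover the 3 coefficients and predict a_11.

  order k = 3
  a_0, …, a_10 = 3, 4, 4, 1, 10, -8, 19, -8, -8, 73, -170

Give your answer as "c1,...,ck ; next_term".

-2,0,3 ; 316

  a_3 = -2·4 + 0·4 + 3·3 = 1
  a_4 = -2·1 + 0·4 + 3·4 = 10
  a_5 = -2·10 + 0·1 + 3·4 = -8
  a_6 = -2·-8 + 0·10 + 3·1 = 19
  a_7 = -2·19 + 0·-8 + 3·10 = -8
  a_8 = -2·-8 + 0·19 + 3·-8 = -8
  a_9 = -2·-8 + 0·-8 + 3·19 = 73
  a_10 = -2·73 + 0·-8 + 3·-8 = -170
  a_11 = -2·-170 + 0·73 + 3·-8 = 316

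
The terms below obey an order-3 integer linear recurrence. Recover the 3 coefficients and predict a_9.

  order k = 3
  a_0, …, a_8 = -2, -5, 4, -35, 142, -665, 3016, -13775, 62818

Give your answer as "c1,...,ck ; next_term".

  a_3 = -4·4 + 3·-5 + 2·-2 = -35
  a_4 = -4·-35 + 3·4 + 2·-5 = 142
  a_5 = -4·142 + 3·-35 + 2·4 = -665
  a_6 = -4·-665 + 3·142 + 2·-35 = 3016
  a_7 = -4·3016 + 3·-665 + 2·142 = -13775
  a_8 = -4·-13775 + 3·3016 + 2·-665 = 62818
  a_9 = -4·62818 + 3·-13775 + 2·3016 = -286565

-4,3,2 ; -286565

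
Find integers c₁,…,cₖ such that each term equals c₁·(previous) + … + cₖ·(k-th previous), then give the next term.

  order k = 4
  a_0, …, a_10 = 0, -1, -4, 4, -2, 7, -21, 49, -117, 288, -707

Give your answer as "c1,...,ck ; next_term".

-3,-2,-2,-1 ; 1730

  a_4 = -3·4 + -2·-4 + -2·-1 + -1·0 = -2
  a_5 = -3·-2 + -2·4 + -2·-4 + -1·-1 = 7
  a_6 = -3·7 + -2·-2 + -2·4 + -1·-4 = -21
  a_7 = -3·-21 + -2·7 + -2·-2 + -1·4 = 49
  a_8 = -3·49 + -2·-21 + -2·7 + -1·-2 = -117
  a_9 = -3·-117 + -2·49 + -2·-21 + -1·7 = 288
  a_10 = -3·288 + -2·-117 + -2·49 + -1·-21 = -707
  a_11 = -3·-707 + -2·288 + -2·-117 + -1·49 = 1730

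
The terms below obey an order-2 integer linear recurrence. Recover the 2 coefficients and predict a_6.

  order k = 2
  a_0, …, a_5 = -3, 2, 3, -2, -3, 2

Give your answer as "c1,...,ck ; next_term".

0,-1 ; 3

  a_2 = 0·2 + -1·-3 = 3
  a_3 = 0·3 + -1·2 = -2
  a_4 = 0·-2 + -1·3 = -3
  a_5 = 0·-3 + -1·-2 = 2
  a_6 = 0·2 + -1·-3 = 3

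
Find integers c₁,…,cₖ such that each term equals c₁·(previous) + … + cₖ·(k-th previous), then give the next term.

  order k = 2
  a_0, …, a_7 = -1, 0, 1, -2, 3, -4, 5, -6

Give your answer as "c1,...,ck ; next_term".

-2,-1 ; 7

  a_2 = -2·0 + -1·-1 = 1
  a_3 = -2·1 + -1·0 = -2
  a_4 = -2·-2 + -1·1 = 3
  a_5 = -2·3 + -1·-2 = -4
  a_6 = -2·-4 + -1·3 = 5
  a_7 = -2·5 + -1·-4 = -6
  a_8 = -2·-6 + -1·5 = 7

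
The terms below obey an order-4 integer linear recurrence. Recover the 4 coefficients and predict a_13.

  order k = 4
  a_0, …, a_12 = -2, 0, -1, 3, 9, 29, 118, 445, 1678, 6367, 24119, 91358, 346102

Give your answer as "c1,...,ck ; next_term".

3,2,4,-1 ; 1311131

  a_4 = 3·3 + 2·-1 + 4·0 + -1·-2 = 9
  a_5 = 3·9 + 2·3 + 4·-1 + -1·0 = 29
  a_6 = 3·29 + 2·9 + 4·3 + -1·-1 = 118
  a_7 = 3·118 + 2·29 + 4·9 + -1·3 = 445
  a_8 = 3·445 + 2·118 + 4·29 + -1·9 = 1678
  a_9 = 3·1678 + 2·445 + 4·118 + -1·29 = 6367
  a_10 = 3·6367 + 2·1678 + 4·445 + -1·118 = 24119
  a_11 = 3·24119 + 2·6367 + 4·1678 + -1·445 = 91358
  a_12 = 3·91358 + 2·24119 + 4·6367 + -1·1678 = 346102
  a_13 = 3·346102 + 2·91358 + 4·24119 + -1·6367 = 1311131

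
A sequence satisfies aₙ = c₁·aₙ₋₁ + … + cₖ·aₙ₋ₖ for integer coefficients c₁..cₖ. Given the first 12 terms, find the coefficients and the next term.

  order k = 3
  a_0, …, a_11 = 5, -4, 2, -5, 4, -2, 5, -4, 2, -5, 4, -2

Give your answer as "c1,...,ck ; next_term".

  a_3 = 0·2 + 0·-4 + -1·5 = -5
  a_4 = 0·-5 + 0·2 + -1·-4 = 4
  a_5 = 0·4 + 0·-5 + -1·2 = -2
  a_6 = 0·-2 + 0·4 + -1·-5 = 5
  a_7 = 0·5 + 0·-2 + -1·4 = -4
  a_8 = 0·-4 + 0·5 + -1·-2 = 2
  a_9 = 0·2 + 0·-4 + -1·5 = -5
  a_10 = 0·-5 + 0·2 + -1·-4 = 4
  a_11 = 0·4 + 0·-5 + -1·2 = -2
  a_12 = 0·-2 + 0·4 + -1·-5 = 5

0,0,-1 ; 5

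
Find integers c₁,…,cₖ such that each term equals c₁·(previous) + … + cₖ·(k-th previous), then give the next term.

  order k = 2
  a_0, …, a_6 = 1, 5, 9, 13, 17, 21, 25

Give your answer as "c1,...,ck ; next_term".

  a_2 = 2·5 + -1·1 = 9
  a_3 = 2·9 + -1·5 = 13
  a_4 = 2·13 + -1·9 = 17
  a_5 = 2·17 + -1·13 = 21
  a_6 = 2·21 + -1·17 = 25
  a_7 = 2·25 + -1·21 = 29

2,-1 ; 29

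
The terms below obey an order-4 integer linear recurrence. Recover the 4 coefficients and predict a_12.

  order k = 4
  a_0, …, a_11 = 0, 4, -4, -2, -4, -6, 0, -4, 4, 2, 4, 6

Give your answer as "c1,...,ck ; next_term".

  a_4 = 0·-2 + 1·-4 + 0·4 + -1·0 = -4
  a_5 = 0·-4 + 1·-2 + 0·-4 + -1·4 = -6
  a_6 = 0·-6 + 1·-4 + 0·-2 + -1·-4 = 0
  a_7 = 0·0 + 1·-6 + 0·-4 + -1·-2 = -4
  a_8 = 0·-4 + 1·0 + 0·-6 + -1·-4 = 4
  a_9 = 0·4 + 1·-4 + 0·0 + -1·-6 = 2
  a_10 = 0·2 + 1·4 + 0·-4 + -1·0 = 4
  a_11 = 0·4 + 1·2 + 0·4 + -1·-4 = 6
  a_12 = 0·6 + 1·4 + 0·2 + -1·4 = 0

0,1,0,-1 ; 0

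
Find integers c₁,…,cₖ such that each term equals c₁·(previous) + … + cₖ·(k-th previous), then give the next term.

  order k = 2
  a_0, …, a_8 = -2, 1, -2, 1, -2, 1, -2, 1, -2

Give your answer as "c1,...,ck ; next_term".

  a_2 = 0·1 + 1·-2 = -2
  a_3 = 0·-2 + 1·1 = 1
  a_4 = 0·1 + 1·-2 = -2
  a_5 = 0·-2 + 1·1 = 1
  a_6 = 0·1 + 1·-2 = -2
  a_7 = 0·-2 + 1·1 = 1
  a_8 = 0·1 + 1·-2 = -2
  a_9 = 0·-2 + 1·1 = 1

0,1 ; 1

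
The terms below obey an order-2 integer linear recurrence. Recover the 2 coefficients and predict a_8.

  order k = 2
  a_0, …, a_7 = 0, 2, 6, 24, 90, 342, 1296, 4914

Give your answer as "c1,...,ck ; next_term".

3,3 ; 18630

  a_2 = 3·2 + 3·0 = 6
  a_3 = 3·6 + 3·2 = 24
  a_4 = 3·24 + 3·6 = 90
  a_5 = 3·90 + 3·24 = 342
  a_6 = 3·342 + 3·90 = 1296
  a_7 = 3·1296 + 3·342 = 4914
  a_8 = 3·4914 + 3·1296 = 18630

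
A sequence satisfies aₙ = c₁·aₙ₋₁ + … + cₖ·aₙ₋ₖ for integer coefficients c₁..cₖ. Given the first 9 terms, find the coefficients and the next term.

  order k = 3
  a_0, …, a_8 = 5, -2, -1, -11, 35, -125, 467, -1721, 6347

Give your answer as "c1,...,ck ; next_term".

  a_3 = -3·-1 + 2·-2 + -2·5 = -11
  a_4 = -3·-11 + 2·-1 + -2·-2 = 35
  a_5 = -3·35 + 2·-11 + -2·-1 = -125
  a_6 = -3·-125 + 2·35 + -2·-11 = 467
  a_7 = -3·467 + 2·-125 + -2·35 = -1721
  a_8 = -3·-1721 + 2·467 + -2·-125 = 6347
  a_9 = -3·6347 + 2·-1721 + -2·467 = -23417

-3,2,-2 ; -23417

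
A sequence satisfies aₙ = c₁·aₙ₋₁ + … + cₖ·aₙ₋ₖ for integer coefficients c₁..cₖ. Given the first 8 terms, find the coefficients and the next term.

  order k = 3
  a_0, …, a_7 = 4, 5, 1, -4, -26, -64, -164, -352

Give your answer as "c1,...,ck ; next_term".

2,2,-4 ; -776

  a_3 = 2·1 + 2·5 + -4·4 = -4
  a_4 = 2·-4 + 2·1 + -4·5 = -26
  a_5 = 2·-26 + 2·-4 + -4·1 = -64
  a_6 = 2·-64 + 2·-26 + -4·-4 = -164
  a_7 = 2·-164 + 2·-64 + -4·-26 = -352
  a_8 = 2·-352 + 2·-164 + -4·-64 = -776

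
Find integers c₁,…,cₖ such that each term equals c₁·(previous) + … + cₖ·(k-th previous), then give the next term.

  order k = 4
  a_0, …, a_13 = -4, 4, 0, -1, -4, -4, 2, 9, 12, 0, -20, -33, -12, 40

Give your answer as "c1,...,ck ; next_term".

0,0,-2,-1 ; 86

  a_4 = 0·-1 + 0·0 + -2·4 + -1·-4 = -4
  a_5 = 0·-4 + 0·-1 + -2·0 + -1·4 = -4
  a_6 = 0·-4 + 0·-4 + -2·-1 + -1·0 = 2
  a_7 = 0·2 + 0·-4 + -2·-4 + -1·-1 = 9
  a_8 = 0·9 + 0·2 + -2·-4 + -1·-4 = 12
  a_9 = 0·12 + 0·9 + -2·2 + -1·-4 = 0
  a_10 = 0·0 + 0·12 + -2·9 + -1·2 = -20
  a_11 = 0·-20 + 0·0 + -2·12 + -1·9 = -33
  a_12 = 0·-33 + 0·-20 + -2·0 + -1·12 = -12
  a_13 = 0·-12 + 0·-33 + -2·-20 + -1·0 = 40
  a_14 = 0·40 + 0·-12 + -2·-33 + -1·-20 = 86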